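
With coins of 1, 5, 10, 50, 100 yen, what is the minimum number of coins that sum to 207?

Use the largest denomination that fits, subtract, and repeat.
207 − 2×100→7 − 1×5→2 − 2×1→0
Total coins = 2 + 1 + 2 = 5

5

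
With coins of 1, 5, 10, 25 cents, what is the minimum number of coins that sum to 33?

5

33 = 1×25 + 1×5 + 3×1
Total coins = 1 + 1 + 3 = 5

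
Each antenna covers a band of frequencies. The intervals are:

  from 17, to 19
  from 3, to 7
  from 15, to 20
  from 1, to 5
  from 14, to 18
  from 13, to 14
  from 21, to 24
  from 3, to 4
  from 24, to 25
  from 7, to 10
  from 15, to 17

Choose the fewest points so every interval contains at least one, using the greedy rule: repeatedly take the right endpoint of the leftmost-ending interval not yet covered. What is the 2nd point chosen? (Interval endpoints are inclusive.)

10

Sorted: [3,4] [1,5] [3,7] [7,10] [13,14] [15,17] [14,18] [17,19] [15,20] [21,24] [24,25]
{[3,4],[1,5],[3,7]} hit by 4; {[7,10]} hit by 10; {[13,14]} hit by 14; {[15,17],[14,18],[17,19],[15,20]} hit by 17; {[21,24],[24,25]} hit by 24.
Points: 4, 10, 14, 17, 24 (5 total).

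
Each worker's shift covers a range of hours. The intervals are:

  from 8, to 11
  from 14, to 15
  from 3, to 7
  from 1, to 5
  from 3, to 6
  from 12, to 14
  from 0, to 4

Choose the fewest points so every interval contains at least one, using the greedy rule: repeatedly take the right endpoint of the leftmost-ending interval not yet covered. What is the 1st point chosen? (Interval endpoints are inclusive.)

4

Sort by right endpoint; whenever an interval is uncovered, place a point at its right end.
Sorted: [0,4] [1,5] [3,6] [3,7] [8,11] [12,14] [14,15]
{[0,4],[1,5],[3,6],[3,7]} hit by 4; {[8,11]} hit by 11; {[12,14],[14,15]} hit by 14.
Points: 4, 11, 14 (3 total).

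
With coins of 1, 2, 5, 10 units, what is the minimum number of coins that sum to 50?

Use the largest denomination that fits, subtract, and repeat.
50 = 5×10
Total coins = 5 = 5

5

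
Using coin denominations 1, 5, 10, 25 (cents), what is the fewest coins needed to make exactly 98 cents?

Greedy: take as many of the largest coin as possible, then repeat with the remainder.
98 = 3×25 + 2×10 + 3×1
Total coins = 3 + 2 + 3 = 8

8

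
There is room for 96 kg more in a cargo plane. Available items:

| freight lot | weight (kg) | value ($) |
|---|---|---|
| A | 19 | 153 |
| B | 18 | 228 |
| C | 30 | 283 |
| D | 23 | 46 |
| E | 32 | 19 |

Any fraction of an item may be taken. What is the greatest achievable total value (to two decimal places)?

Order: B (228/18=12.67) > C (283/30=9.43) > A (153/19=8.05) > D (46/23=2.00) > E (19/32=0.59)
Fill: take B (18 @ 228) → take C (30 @ 283) → take A (19 @ 153) → take D (23 @ 46) → take 6/32 of E → 3.56; 96/96 used.
Total value = 713.56

713.56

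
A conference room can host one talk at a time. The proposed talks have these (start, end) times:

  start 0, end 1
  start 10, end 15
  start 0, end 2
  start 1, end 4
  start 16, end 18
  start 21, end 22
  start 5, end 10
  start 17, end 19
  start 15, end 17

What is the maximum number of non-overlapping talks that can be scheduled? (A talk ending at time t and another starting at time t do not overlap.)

Sort by end time and greedily take each interval whose start is ≥ the last chosen end.
By end time: (0,1), (0,2), (1,4), (5,10), (10,15), (15,17), (16,18), (17,19), (21,22).
Pick (0,1); next start ≥ 1 → (1,4); next start ≥ 4 → (5,10); next start ≥ 10 → (10,15); next start ≥ 15 → (15,17); next start ≥ 17 → (17,19); next start ≥ 19 → (21,22).
Selected 7 talks.

7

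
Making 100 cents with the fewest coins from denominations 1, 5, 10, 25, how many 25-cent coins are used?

4

100 − 4×25→0
Count of 25: 4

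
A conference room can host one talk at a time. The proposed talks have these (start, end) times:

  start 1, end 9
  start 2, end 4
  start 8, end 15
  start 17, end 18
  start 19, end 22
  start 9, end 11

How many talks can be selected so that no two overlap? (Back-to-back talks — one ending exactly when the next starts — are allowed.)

4

Greedy by earliest finish: after sorting by end time, pick each interval compatible with the last pick.
By end time: (2,4), (1,9), (9,11), (8,15), (17,18), (19,22).
Pick (2,4); next start ≥ 4 → (9,11); next start ≥ 11 → (17,18); next start ≥ 18 → (19,22).
Selected 4 talks.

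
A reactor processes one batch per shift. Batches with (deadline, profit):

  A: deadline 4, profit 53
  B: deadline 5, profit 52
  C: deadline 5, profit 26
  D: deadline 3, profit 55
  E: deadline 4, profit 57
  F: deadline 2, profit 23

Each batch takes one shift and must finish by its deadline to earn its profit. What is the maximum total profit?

243

Take jobs in profit order; each goes to the latest open slot no later than its deadline.
By profit: E(d4,57), D(d3,55), A(d4,53), B(d5,52), C(d5,26), F(d2,23)
E→slot 4; D→slot 3; A→slot 2; B→slot 5; C→slot 1; F skipped.
Profit = 26 + 53 + 55 + 57 + 52 = 243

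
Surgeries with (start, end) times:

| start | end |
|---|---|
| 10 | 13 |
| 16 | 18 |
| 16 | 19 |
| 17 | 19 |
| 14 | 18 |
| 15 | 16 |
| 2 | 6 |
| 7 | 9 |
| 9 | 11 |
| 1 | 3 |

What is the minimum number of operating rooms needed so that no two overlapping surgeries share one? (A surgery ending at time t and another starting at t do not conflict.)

4

Count concurrent intervals with a sweep; the peak is the room count.
Events (time:±→running): 1:+→1 2:+→2 3:-→1 6:-→0 7:+→1 9:-→0 9:+→1 10:+→2 11:-→1 13:-→0 14:+→1 15:+→2 16:-→1 16:+→2 16:+→3 17:+→4 … peak 4.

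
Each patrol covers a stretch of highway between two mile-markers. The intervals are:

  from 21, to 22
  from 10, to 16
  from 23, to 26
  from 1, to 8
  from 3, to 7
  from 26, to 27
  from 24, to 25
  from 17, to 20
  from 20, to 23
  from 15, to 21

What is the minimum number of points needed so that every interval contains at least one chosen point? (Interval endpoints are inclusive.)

6

Process intervals by earliest right end; each time one isn't hit yet, stab at its right endpoint.
By right end: [3,7]  [1,8]  [10,16]  [17,20]  [15,21]  [21,22]  [20,23]  [24,25]  [23,26]  [26,27]
[3,7] uncovered → point at 7; [10,16] uncovered → point at 16; [17,20] uncovered → point at 20; [21,22] uncovered → point at 22; [24,25] uncovered → point at 25; [26,27] uncovered → point at 27.
Points: 7, 16, 20, 22, 25, 27 (6 total).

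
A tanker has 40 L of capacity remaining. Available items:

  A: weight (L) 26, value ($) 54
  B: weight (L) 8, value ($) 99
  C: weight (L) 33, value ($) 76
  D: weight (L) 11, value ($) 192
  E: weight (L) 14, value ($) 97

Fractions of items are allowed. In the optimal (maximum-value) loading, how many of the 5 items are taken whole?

3

Order: D (192/11=17.45) > B (99/8=12.38) > E (97/14=6.93) > C (76/33=2.30) > A (54/26=2.08)
Fill: take D (11 @ 192) → take B (8 @ 99) → take E (14 @ 97) → take 7/33 of C → 16.12; 40/40 used.
3 item(s) taken whole; one partial (take 7/33 of C).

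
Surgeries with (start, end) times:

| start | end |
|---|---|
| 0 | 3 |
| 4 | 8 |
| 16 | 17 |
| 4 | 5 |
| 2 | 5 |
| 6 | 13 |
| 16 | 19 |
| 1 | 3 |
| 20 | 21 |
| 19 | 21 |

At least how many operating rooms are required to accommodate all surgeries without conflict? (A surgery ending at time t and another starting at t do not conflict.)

3

Count concurrent intervals with a sweep; the peak is the room count.
starts: [0, 1, 2, 4, 4, 6, 16, 16, 19, 20]
ends:   [3, 3, 5, 5, 8, 13, 17, 19, 21, 21]
s0→1 s1→2 s2→3  — peak 3.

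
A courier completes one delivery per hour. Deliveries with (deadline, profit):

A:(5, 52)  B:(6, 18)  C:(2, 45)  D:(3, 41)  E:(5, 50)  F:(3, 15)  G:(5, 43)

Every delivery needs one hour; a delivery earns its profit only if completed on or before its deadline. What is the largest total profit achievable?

249

Sort by profit descending; place each in the latest free slot ≤ its deadline.
By profit: A(d5,52), E(d5,50), C(d2,45), G(d5,43), D(d3,41), B(d6,18), F(d3,15)
A→slot 5; E→slot 4; C→slot 2; G→slot 3; D→slot 1; B→slot 6; F skipped.
Profit = 41 + 45 + 43 + 50 + 52 + 18 = 249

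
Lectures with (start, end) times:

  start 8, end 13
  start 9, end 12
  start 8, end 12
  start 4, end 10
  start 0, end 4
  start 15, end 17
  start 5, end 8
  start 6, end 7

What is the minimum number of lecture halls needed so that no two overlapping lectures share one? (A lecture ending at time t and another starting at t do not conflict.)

The answer is the maximum number of intervals overlapping at any instant.
Events (time:±→running): 0:+→1 4:-→0 4:+→1 5:+→2 6:+→3 7:-→2 8:-→1 8:+→2 8:+→3 9:+→4 … peak 4.

4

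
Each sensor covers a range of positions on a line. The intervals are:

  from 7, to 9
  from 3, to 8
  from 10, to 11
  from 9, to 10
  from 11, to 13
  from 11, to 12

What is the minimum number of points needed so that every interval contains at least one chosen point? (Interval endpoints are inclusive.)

3

Process intervals by earliest right end; each time one isn't hit yet, stab at its right endpoint.
By right end: [3,8]  [7,9]  [9,10]  [10,11]  [11,12]  [11,13]
[3,8] uncovered → point at 8; [9,10] uncovered → point at 10; [11,12] uncovered → point at 12.
Points: 8, 10, 12 (3 total).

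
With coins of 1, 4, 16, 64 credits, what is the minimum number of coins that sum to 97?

4

Greedy: take as many of the largest coin as possible, then repeat with the remainder.
97 = 1×64 + 2×16 + 1×1
Total coins = 1 + 2 + 1 = 4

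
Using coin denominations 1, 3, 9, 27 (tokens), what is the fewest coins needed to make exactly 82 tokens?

4

Use the largest denomination that fits, subtract, and repeat.
82 − 3×27→1 − 1×1→0
Total coins = 3 + 1 = 4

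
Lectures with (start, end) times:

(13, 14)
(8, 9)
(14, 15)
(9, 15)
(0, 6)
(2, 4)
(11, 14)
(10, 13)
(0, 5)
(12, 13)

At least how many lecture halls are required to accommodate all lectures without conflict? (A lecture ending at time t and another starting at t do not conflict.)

starts: [0, 0, 2, 8, 9, 10, 11, 12, 13, 14]
ends:   [4, 5, 6, 9, 13, 13, 14, 14, 15, 15]
s0→1 s0→2 s2→3 e4→2 e5→1 e6→0 s8→1 e9→0 s9→1 s10→2 s11→3 s12→4  — peak 4.

4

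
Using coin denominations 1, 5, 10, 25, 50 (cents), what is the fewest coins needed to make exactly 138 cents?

Use the largest denomination that fits, subtract, and repeat.
138 = 2×50 + 1×25 + 1×10 + 3×1
Total coins = 2 + 1 + 1 + 3 = 7

7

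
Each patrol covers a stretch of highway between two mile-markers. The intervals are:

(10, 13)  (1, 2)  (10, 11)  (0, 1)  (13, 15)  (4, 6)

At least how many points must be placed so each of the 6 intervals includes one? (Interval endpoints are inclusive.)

Process intervals by earliest right end; each time one isn't hit yet, stab at its right endpoint.
By right end: [0,1]  [1,2]  [4,6]  [10,11]  [10,13]  [13,15]
[0,1] uncovered → point at 1; [4,6] uncovered → point at 6; [10,11] uncovered → point at 11; [13,15] uncovered → point at 15.
Points: 1, 6, 11, 15 (4 total).

4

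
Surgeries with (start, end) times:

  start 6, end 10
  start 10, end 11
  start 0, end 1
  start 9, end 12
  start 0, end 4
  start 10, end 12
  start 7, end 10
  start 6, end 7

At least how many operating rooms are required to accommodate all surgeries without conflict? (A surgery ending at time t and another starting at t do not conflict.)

Count concurrent intervals with a sweep; the peak is the room count.
Events (time:±→running): 0:+→1 0:+→2 1:-→1 4:-→0 6:+→1 6:+→2 7:-→1 7:+→2 9:+→3 … peak 3.

3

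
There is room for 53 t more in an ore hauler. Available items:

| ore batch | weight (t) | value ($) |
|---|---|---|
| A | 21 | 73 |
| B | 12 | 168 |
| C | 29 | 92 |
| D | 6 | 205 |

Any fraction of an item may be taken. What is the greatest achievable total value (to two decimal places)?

490.41

Sort by value per unit weight and fill in that order.
Ratios (sorted): D 34.17, B 14.00, A 3.48, C 3.17
take D (6 @ 205); take B (12 @ 168); take A (21 @ 73); take 14/29 of C → 44.41. Capacity used 53/53.
Total value = 490.41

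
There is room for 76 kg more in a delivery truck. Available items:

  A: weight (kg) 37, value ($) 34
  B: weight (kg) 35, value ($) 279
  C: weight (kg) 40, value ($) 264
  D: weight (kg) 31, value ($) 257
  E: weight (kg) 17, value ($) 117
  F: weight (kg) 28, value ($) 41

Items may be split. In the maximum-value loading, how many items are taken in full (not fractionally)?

2

Greedy by value/weight ratio, highest first.
Ratios (sorted): D 8.29, B 7.97, E 6.88, C 6.60, F 1.46, A 0.92
take D (31 @ 257); take B (35 @ 279); take 10/17 of E → 68.82. Capacity used 76/76.
2 item(s) taken whole; one partial (take 10/17 of E).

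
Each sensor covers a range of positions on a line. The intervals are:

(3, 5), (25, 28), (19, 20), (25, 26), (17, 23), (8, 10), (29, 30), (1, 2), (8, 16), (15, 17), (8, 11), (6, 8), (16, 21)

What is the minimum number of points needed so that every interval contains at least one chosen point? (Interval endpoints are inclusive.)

7

Sort by right endpoint; whenever an interval is uncovered, place a point at its right end.
By right end: [1,2]  [3,5]  [6,8]  [8,10]  [8,11]  [8,16]  [15,17]  [19,20]  [16,21]  [17,23]  [25,26]  [25,28]  [29,30]
[1,2] uncovered → point at 2; [3,5] uncovered → point at 5; [6,8] uncovered → point at 8; [15,17] uncovered → point at 17; [19,20] uncovered → point at 20; [25,26] uncovered → point at 26; [29,30] uncovered → point at 30.
Points: 2, 5, 8, 17, 20, 26, 30 (7 total).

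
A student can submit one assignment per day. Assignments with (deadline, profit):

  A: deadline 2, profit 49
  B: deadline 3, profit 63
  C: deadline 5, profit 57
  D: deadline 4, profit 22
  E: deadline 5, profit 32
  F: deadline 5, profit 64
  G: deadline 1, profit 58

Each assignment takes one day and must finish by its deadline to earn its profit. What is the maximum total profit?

Profit order: F=64 B=63 G=58 C=57 A=49 E=32 D=22
Assign: F→slot 5, B→slot 3, G→slot 1, C→slot 4, A→slot 2, E skipped, D skipped.
Slots: [1:G] [2:A] [3:B] [4:C] [5:F]
Profit = 58 + 49 + 63 + 57 + 64 = 291

291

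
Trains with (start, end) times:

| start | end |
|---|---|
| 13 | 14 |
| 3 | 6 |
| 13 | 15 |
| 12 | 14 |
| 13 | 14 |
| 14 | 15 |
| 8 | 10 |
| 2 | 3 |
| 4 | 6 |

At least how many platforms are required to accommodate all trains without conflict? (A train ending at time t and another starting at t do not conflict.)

Events (time:±→running): 2:+→1 3:-→0 3:+→1 4:+→2 6:-→1 6:-→0 8:+→1 10:-→0 12:+→1 13:+→2 13:+→3 13:+→4 … peak 4.

4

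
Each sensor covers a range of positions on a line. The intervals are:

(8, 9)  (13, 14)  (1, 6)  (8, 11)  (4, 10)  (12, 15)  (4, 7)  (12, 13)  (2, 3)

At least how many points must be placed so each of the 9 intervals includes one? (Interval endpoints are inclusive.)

Sort by right endpoint; whenever an interval is uncovered, place a point at its right end.
By right end: [2,3]  [1,6]  [4,7]  [8,9]  [4,10]  [8,11]  [12,13]  [13,14]  [12,15]
[2,3] uncovered → point at 3; [4,7] uncovered → point at 7; [8,9] uncovered → point at 9; [12,13] uncovered → point at 13.
Points: 3, 7, 9, 13 (4 total).

4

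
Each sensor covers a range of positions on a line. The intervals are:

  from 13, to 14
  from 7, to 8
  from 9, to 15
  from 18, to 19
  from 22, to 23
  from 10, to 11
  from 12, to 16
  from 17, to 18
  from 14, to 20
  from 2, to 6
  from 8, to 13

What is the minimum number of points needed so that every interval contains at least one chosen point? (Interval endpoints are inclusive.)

Sorted: [2,6] [7,8] [10,11] [8,13] [13,14] [9,15] [12,16] [17,18] [18,19] [14,20] [22,23]
{[2,6]} hit by 6; {[7,8]} hit by 8; {[10,11],[8,13]} hit by 11; {[13,14],[9,15],[12,16]} hit by 14; {[17,18],[18,19],[14,20]} hit by 18; {[22,23]} hit by 23.
Points: 6, 8, 11, 14, 18, 23 (6 total).

6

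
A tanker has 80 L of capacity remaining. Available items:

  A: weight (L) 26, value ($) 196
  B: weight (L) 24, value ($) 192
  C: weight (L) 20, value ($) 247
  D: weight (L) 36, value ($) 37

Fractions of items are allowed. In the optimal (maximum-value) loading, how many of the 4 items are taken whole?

Order: C (247/20=12.35) > B (192/24=8.00) > A (196/26=7.54) > D (37/36=1.03)
Fill: take C (20 @ 247) → take B (24 @ 192) → take A (26 @ 196) → take 10/36 of D → 10.28; 80/80 used.
3 item(s) taken whole; one partial (take 10/36 of D).

3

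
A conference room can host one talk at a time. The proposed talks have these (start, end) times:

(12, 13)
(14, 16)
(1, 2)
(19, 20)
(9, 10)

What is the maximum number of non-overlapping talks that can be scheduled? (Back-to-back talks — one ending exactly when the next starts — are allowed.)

By end time: (1,2), (9,10), (12,13), (14,16), (19,20).
Pick (1,2); next start ≥ 2 → (9,10); next start ≥ 10 → (12,13); next start ≥ 13 → (14,16); next start ≥ 16 → (19,20).
Selected 5 talks.

5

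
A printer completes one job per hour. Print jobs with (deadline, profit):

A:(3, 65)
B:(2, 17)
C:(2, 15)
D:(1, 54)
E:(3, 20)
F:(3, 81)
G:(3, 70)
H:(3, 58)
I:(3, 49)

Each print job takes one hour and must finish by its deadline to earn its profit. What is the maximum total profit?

Sort by profit descending; place each in the latest free slot ≤ its deadline.
By profit: F(d3,81), G(d3,70), A(d3,65), H(d3,58), D(d1,54), I(d3,49), E(d3,20), B(d2,17), C(d2,15)
F→slot 3; G→slot 2; A→slot 1; H skipped; D skipped; I skipped; E skipped; B skipped; C skipped.
Profit = 65 + 70 + 81 = 216

216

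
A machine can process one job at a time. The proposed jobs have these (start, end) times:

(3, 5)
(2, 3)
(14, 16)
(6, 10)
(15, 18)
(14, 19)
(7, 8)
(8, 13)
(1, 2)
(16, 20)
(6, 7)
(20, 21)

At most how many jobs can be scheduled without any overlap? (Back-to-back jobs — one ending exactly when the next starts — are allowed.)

Sort by end time and greedily take each interval whose start is ≥ the last chosen end.
Sorted by end: (1,2)  (2,3)  (3,5)  (6,7)  (7,8)  (6,10)  (8,13)  (14,16)  (15,18)  (14,19)  (16,20)  (20,21)
take (1,2); take (2,3); take (3,5); take (6,7); take (7,8); skip (6,10); take (8,13); take (14,16); skip (15,18); take (16,20); take (20,21).
Selected 9 jobs.

9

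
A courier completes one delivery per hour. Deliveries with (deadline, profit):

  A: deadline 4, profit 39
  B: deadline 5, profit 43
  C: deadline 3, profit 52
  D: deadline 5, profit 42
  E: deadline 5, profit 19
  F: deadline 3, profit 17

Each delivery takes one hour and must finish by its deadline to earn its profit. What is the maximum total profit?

195

Take jobs in profit order; each goes to the latest open slot no later than its deadline.
Profit order: C=52 B=43 D=42 A=39 E=19 F=17
Assign: C→slot 3, B→slot 5, D→slot 4, A→slot 2, E→slot 1, F skipped.
Slots: [1:E] [2:A] [3:C] [4:D] [5:B]
Profit = 19 + 39 + 52 + 42 + 43 = 195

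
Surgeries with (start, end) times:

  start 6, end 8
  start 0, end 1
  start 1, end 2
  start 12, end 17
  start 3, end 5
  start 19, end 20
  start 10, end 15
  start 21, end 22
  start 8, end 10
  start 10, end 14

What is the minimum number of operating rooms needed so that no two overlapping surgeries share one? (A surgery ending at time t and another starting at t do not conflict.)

Count concurrent intervals with a sweep; the peak is the room count.
Events (time:±→running): 0:+→1 1:-→0 1:+→1 2:-→0 3:+→1 5:-→0 6:+→1 8:-→0 8:+→1 10:-→0 10:+→1 10:+→2 12:+→3 … peak 3.

3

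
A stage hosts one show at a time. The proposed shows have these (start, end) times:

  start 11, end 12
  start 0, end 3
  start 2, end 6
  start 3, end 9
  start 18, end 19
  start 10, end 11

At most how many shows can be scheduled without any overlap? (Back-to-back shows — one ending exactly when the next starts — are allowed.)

5

Sort by end time and greedily take each interval whose start is ≥ the last chosen end.
Sorted by end: (0,3)  (2,6)  (3,9)  (10,11)  (11,12)  (18,19)
take (0,3); skip (2,6); take (3,9); take (10,11); take (11,12); take (18,19).
Selected 5 shows.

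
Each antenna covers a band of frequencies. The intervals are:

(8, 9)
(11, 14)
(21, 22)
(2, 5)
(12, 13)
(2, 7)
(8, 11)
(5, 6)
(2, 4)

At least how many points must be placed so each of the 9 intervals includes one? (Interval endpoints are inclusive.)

Process intervals by earliest right end; each time one isn't hit yet, stab at its right endpoint.
By right end: [2,4]  [2,5]  [5,6]  [2,7]  [8,9]  [8,11]  [12,13]  [11,14]  [21,22]
[2,4] uncovered → point at 4; [5,6] uncovered → point at 6; [8,9] uncovered → point at 9; [12,13] uncovered → point at 13; [21,22] uncovered → point at 22.
Points: 4, 6, 9, 13, 22 (5 total).

5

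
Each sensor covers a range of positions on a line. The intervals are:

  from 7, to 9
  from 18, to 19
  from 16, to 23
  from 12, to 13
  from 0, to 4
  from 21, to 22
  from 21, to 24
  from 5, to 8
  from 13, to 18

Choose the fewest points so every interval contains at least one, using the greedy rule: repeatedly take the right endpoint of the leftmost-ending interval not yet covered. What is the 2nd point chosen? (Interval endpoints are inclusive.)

Process intervals by earliest right end; each time one isn't hit yet, stab at its right endpoint.
By right end: [0,4]  [5,8]  [7,9]  [12,13]  [13,18]  [18,19]  [21,22]  [16,23]  [21,24]
[0,4] uncovered → point at 4; [5,8] uncovered → point at 8; [12,13] uncovered → point at 13; [18,19] uncovered → point at 19; [21,22] uncovered → point at 22.
Points: 4, 8, 13, 19, 22 (5 total).

8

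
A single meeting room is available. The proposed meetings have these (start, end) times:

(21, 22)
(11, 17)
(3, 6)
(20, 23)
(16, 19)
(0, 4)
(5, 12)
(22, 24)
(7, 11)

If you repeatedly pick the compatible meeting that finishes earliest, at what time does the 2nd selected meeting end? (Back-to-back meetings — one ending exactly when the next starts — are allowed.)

11

Sorted by end: (0,4)  (3,6)  (7,11)  (5,12)  (11,17)  (16,19)  (21,22)  (20,23)  (22,24)
take (0,4); skip (3,6); take (7,11); skip (5,12); take (11,17); take (21,22); skip (20,23); take (22,24).
Selected: (0,4) (7,11) (11,17) (21,22) (22,24)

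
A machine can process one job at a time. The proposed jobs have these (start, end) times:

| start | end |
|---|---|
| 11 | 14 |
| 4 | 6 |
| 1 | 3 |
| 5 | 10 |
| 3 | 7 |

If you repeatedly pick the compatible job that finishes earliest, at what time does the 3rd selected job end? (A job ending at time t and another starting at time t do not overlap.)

14

Sorted by end: (1,3)  (4,6)  (3,7)  (5,10)  (11,14)
take (1,3); take (4,6); skip (5,10); take (11,14).
Selected: (1,3) (4,6) (11,14)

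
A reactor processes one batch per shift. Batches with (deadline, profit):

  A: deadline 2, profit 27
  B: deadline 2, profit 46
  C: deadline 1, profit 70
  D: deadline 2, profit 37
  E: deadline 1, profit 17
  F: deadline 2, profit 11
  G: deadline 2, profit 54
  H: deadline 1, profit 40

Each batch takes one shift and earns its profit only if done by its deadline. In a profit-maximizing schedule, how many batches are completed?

Sort by profit descending; place each in the latest free slot ≤ its deadline.
By profit: C(d1,70), G(d2,54), B(d2,46), H(d1,40), D(d2,37), A(d2,27), E(d1,17), F(d2,11)
C→slot 1; G→slot 2; B skipped; H skipped; D skipped; A skipped; E skipped; F skipped.
2 of 8 scheduled.

2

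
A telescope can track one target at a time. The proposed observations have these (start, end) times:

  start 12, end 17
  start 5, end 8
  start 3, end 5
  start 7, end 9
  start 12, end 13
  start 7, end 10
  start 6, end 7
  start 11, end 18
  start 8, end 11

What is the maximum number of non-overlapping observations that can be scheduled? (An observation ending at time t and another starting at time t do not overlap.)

Sorted by end: (3,5)  (6,7)  (5,8)  (7,9)  (7,10)  (8,11)  (12,13)  (12,17)  (11,18)
take (3,5); take (6,7); skip (5,8); take (7,9); take (12,13).
Selected 4 observations.

4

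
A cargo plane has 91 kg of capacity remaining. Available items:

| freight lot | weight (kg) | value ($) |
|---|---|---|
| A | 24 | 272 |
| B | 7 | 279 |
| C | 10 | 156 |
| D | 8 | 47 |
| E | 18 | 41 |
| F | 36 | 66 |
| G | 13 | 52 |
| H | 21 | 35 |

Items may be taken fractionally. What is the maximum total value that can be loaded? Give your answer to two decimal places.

867.17

Ratios (sorted): B 39.86, C 15.60, A 11.33, D 5.88, G 4.00, E 2.28, F 1.83, H 1.67
take B (7 @ 279); take C (10 @ 156); take A (24 @ 272); take D (8 @ 47); take G (13 @ 52); take E (18 @ 41); take 11/36 of F → 20.17. Capacity used 91/91.
Total value = 867.17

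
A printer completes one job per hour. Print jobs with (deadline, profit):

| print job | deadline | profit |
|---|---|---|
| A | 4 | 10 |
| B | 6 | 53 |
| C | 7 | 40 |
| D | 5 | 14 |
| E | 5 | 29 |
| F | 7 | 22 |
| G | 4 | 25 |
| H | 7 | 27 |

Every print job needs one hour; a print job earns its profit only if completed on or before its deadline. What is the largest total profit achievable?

210

Take jobs in profit order; each goes to the latest open slot no later than its deadline.
By profit: B(d6,53), C(d7,40), E(d5,29), H(d7,27), G(d4,25), F(d7,22), D(d5,14), A(d4,10)
B→slot 6; C→slot 7; E→slot 5; H→slot 4; G→slot 3; F→slot 2; D→slot 1; A skipped.
Profit = 14 + 22 + 25 + 27 + 29 + 53 + 40 = 210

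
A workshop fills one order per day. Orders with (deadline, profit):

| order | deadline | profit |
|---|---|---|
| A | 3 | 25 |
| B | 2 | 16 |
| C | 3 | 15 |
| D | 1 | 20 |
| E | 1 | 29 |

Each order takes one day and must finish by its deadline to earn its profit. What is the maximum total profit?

70

Sort by profit descending; place each in the latest free slot ≤ its deadline.
Profit order: E=29 A=25 D=20 B=16 C=15
Assign: E→slot 1, A→slot 3, D skipped, B→slot 2, C skipped.
Slots: [1:E] [2:B] [3:A]
Profit = 29 + 16 + 25 = 70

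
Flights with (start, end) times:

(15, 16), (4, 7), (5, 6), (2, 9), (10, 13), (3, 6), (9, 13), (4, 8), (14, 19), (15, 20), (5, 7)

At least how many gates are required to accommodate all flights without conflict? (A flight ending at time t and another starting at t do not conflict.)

6

starts: [2, 3, 4, 4, 5, 5, 9, 10, 14, 15, 15]
ends:   [6, 6, 7, 7, 8, 9, 13, 13, 16, 19, 20]
s2→1 s3→2 s4→3 s4→4 s5→5 s5→6  — peak 6.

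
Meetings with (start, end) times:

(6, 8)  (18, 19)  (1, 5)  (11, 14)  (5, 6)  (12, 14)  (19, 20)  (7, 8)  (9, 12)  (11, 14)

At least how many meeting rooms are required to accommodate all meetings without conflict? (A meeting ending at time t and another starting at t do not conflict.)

Count concurrent intervals with a sweep; the peak is the room count.
Events (time:±→running): 1:+→1 5:-→0 5:+→1 6:-→0 6:+→1 7:+→2 8:-→1 8:-→0 9:+→1 11:+→2 11:+→3 … peak 3.

3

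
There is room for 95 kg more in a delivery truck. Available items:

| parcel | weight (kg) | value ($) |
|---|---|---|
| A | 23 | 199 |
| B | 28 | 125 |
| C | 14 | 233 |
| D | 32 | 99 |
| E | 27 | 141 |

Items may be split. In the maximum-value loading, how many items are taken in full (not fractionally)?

Greedy by value/weight ratio, highest first.
Ratios (sorted): C 16.64, A 8.65, E 5.22, B 4.46, D 3.09
take C (14 @ 233); take A (23 @ 199); take E (27 @ 141); take B (28 @ 125); take 3/32 of D → 9.28. Capacity used 95/95.
4 item(s) taken whole; one partial (take 3/32 of D).

4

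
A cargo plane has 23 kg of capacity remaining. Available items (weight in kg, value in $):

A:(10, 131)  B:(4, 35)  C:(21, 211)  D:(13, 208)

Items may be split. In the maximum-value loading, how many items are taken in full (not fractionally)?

2

Sort by value per unit weight and fill in that order.
Order: D (208/13=16.00) > A (131/10=13.10) > C (211/21=10.05) > B (35/4=8.75)
Fill: take D (13 @ 208) → take A (10 @ 131); 23/23 used.
2 item(s) taken whole.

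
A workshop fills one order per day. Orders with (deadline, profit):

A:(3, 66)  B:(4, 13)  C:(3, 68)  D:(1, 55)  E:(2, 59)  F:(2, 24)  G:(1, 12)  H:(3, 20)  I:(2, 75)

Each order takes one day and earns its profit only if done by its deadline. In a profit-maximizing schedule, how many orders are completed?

4

Profit order: I=75 C=68 A=66 E=59 D=55 F=24 H=20 B=13 G=12
Assign: I→slot 2, C→slot 3, A→slot 1, E skipped, D skipped, F skipped, H skipped, B→slot 4, G skipped.
Slots: [1:A] [2:I] [3:C] [4:B]
4 of 9 scheduled.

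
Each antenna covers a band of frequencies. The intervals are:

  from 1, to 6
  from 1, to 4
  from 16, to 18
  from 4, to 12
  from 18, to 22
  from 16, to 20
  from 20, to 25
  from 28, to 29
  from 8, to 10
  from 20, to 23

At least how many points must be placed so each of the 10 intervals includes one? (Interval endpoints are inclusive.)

Sorted: [1,4] [1,6] [8,10] [4,12] [16,18] [16,20] [18,22] [20,23] [20,25] [28,29]
{[1,4],[1,6]} hit by 4; {[8,10],[4,12]} hit by 10; {[16,18],[16,20],[18,22]} hit by 18; {[20,23],[20,25]} hit by 23; {[28,29]} hit by 29.
Points: 4, 10, 18, 23, 29 (5 total).

5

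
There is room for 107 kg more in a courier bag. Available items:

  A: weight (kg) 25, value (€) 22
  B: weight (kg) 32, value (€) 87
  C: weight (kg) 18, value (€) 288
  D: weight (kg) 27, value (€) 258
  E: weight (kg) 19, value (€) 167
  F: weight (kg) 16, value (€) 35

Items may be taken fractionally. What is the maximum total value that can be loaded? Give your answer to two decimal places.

Order: C (288/18=16.00) > D (258/27=9.56) > E (167/19=8.79) > B (87/32=2.72) > F (35/16=2.19) > A (22/25=0.88)
Fill: take C (18 @ 288) → take D (27 @ 258) → take E (19 @ 167) → take B (32 @ 87) → take 11/16 of F → 24.06; 107/107 used.
Total value = 824.06

824.06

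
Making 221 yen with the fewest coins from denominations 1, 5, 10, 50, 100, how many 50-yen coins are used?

0

Greedy: take as many of the largest coin as possible, then repeat with the remainder.
221 − 2×100→21 − 2×10→1 − 1×1→0
Count of 50: 0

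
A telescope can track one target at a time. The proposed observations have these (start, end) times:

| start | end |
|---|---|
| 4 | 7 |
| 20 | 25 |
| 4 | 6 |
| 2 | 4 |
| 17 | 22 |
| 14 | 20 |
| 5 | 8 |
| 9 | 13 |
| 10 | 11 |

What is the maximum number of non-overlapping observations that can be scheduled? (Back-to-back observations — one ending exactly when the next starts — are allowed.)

Sorted by end: (2,4)  (4,6)  (4,7)  (5,8)  (10,11)  (9,13)  (14,20)  (17,22)  (20,25)
take (2,4); take (4,6); skip (4,7); take (10,11); skip (9,13); take (14,20); skip (17,22); take (20,25).
Selected 5 observations.

5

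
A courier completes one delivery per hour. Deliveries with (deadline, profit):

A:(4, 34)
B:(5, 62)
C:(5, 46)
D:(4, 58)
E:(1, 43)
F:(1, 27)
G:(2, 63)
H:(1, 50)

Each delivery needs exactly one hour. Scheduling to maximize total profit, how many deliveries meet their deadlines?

5

Sort by profit descending; place each in the latest free slot ≤ its deadline.
By profit: G(d2,63), B(d5,62), D(d4,58), H(d1,50), C(d5,46), E(d1,43), A(d4,34), F(d1,27)
G→slot 2; B→slot 5; D→slot 4; H→slot 1; C→slot 3; E skipped; A skipped; F skipped.
5 of 8 scheduled.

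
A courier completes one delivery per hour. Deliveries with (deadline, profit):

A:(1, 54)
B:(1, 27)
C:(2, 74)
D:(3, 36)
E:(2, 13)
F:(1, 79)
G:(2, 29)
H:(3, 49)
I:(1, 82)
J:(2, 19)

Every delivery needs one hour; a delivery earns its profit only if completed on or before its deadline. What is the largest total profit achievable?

By profit: I(d1,82), F(d1,79), C(d2,74), A(d1,54), H(d3,49), D(d3,36), G(d2,29), B(d1,27), J(d2,19), E(d2,13)
I→slot 1; F skipped; C→slot 2; A skipped; H→slot 3; D skipped; G skipped; B skipped; J skipped; E skipped.
Profit = 82 + 74 + 49 = 205

205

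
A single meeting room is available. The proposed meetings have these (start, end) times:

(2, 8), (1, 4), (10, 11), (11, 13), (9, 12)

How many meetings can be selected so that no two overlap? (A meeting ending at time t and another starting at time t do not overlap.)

Order by finish time; keep every interval that doesn't clash with the previous kept one.
Sorted by end: (1,4)  (2,8)  (10,11)  (9,12)  (11,13)
take (1,4); take (10,11); take (11,13).
Selected 3 meetings.

3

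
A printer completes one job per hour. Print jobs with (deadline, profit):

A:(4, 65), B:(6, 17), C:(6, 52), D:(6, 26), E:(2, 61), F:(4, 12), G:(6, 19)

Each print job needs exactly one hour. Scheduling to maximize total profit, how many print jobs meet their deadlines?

6

Take jobs in profit order; each goes to the latest open slot no later than its deadline.
Profit order: A=65 E=61 C=52 D=26 G=19 B=17 F=12
Assign: A→slot 4, E→slot 2, C→slot 6, D→slot 5, G→slot 3, B→slot 1, F skipped.
Slots: [1:B] [2:E] [3:G] [4:A] [5:D] [6:C]
6 of 7 scheduled.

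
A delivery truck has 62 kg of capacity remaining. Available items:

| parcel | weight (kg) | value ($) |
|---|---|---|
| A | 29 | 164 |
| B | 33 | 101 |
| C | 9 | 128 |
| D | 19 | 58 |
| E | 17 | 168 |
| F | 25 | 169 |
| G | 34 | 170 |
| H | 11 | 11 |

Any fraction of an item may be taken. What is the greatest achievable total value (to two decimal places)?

Sort by value per unit weight and fill in that order.
Order: C (128/9=14.22) > E (168/17=9.88) > F (169/25=6.76) > A (164/29=5.66) > G (170/34=5.00) > B (101/33=3.06) > D (58/19=3.05) > H (11/11=1.00)
Fill: take C (9 @ 128) → take E (17 @ 168) → take F (25 @ 169) → take 11/29 of A → 62.21; 62/62 used.
Total value = 527.21

527.21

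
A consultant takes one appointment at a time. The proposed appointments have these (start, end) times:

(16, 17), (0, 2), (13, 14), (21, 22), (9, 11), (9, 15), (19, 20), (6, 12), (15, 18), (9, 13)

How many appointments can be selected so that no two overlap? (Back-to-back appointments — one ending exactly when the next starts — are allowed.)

6

By end time: (0,2), (9,11), (6,12), (9,13), (13,14), (9,15), (16,17), (15,18), (19,20), (21,22).
Pick (0,2); next start ≥ 2 → (9,11); next start ≥ 11 → (13,14); next start ≥ 14 → (16,17); next start ≥ 17 → (19,20); next start ≥ 20 → (21,22).
Selected 6 appointments.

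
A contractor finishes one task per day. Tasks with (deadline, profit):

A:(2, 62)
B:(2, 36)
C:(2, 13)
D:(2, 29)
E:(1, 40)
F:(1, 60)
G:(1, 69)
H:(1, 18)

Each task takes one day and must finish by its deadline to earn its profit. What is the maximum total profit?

131

Profit order: G=69 A=62 F=60 E=40 B=36 D=29 H=18 C=13
Assign: G→slot 1, A→slot 2, F skipped, E skipped, B skipped, D skipped, H skipped, C skipped.
Slots: [1:G] [2:A]
Profit = 69 + 62 = 131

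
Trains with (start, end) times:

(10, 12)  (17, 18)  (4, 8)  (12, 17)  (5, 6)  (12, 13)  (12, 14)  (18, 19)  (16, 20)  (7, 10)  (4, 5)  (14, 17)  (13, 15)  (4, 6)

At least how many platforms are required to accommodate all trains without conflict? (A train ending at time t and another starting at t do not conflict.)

Count concurrent intervals with a sweep; the peak is the room count.
Events (time:±→running): 4:+→1 4:+→2 4:+→3 … peak 3.

3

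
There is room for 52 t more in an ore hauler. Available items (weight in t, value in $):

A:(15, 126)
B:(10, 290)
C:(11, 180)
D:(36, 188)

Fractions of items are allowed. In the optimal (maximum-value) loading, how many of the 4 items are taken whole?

3

Ratios (sorted): B 29.00, C 16.36, A 8.40, D 5.22
take B (10 @ 290); take C (11 @ 180); take A (15 @ 126); take 16/36 of D → 83.56. Capacity used 52/52.
3 item(s) taken whole; one partial (take 16/36 of D).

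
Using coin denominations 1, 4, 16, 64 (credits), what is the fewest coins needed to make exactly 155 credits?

155 − 2×64→27 − 1×16→11 − 2×4→3 − 3×1→0
Total coins = 2 + 1 + 2 + 3 = 8

8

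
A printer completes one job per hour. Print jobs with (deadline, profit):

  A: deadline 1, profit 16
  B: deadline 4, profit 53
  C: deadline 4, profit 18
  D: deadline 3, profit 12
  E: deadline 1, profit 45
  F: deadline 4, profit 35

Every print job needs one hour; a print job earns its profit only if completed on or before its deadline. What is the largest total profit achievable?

Take jobs in profit order; each goes to the latest open slot no later than its deadline.
Profit order: B=53 E=45 F=35 C=18 A=16 D=12
Assign: B→slot 4, E→slot 1, F→slot 3, C→slot 2, A skipped, D skipped.
Slots: [1:E] [2:C] [3:F] [4:B]
Profit = 45 + 18 + 35 + 53 = 151

151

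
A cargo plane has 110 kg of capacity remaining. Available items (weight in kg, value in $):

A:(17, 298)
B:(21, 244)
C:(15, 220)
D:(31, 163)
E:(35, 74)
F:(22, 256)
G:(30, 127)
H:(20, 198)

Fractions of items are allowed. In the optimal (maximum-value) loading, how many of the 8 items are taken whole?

5

Ratios (sorted): A 17.53, C 14.67, F 11.64, B 11.62, H 9.90, D 5.26, G 4.23, E 2.11
take A (17 @ 298); take C (15 @ 220); take F (22 @ 256); take B (21 @ 244); take H (20 @ 198); take 15/31 of D → 78.87. Capacity used 110/110.
5 item(s) taken whole; one partial (take 15/31 of D).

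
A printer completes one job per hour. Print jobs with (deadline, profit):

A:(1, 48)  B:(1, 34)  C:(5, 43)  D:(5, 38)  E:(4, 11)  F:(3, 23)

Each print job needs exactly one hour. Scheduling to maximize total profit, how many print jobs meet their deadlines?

Take jobs in profit order; each goes to the latest open slot no later than its deadline.
Profit order: A=48 C=43 D=38 B=34 F=23 E=11
Assign: A→slot 1, C→slot 5, D→slot 4, B skipped, F→slot 3, E→slot 2.
Slots: [1:A] [2:E] [3:F] [4:D] [5:C]
5 of 6 scheduled.

5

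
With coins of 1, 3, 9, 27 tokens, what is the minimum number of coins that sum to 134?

Greedy: take as many of the largest coin as possible, then repeat with the remainder.
134 = 4×27 + 2×9 + 2×3 + 2×1
Total coins = 4 + 2 + 2 + 2 = 10

10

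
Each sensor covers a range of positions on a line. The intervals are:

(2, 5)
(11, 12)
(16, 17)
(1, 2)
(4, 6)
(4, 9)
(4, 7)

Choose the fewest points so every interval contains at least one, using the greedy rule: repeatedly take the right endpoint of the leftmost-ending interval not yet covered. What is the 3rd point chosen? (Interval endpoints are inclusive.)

Sorted: [1,2] [2,5] [4,6] [4,7] [4,9] [11,12] [16,17]
{[1,2],[2,5]} hit by 2; {[4,6],[4,7],[4,9]} hit by 6; {[11,12]} hit by 12; {[16,17]} hit by 17.
Points: 2, 6, 12, 17 (4 total).

12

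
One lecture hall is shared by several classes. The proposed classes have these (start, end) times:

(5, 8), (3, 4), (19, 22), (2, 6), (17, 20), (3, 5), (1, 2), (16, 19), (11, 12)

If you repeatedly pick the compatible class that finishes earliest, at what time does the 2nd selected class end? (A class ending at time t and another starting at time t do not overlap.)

Sorted by end: (1,2)  (3,4)  (3,5)  (2,6)  (5,8)  (11,12)  (16,19)  (17,20)  (19,22)
take (1,2); take (3,4); take (5,8); take (11,12); take (16,19); take (19,22).
Selected: (1,2) (3,4) (5,8) (11,12) (16,19) (19,22)

4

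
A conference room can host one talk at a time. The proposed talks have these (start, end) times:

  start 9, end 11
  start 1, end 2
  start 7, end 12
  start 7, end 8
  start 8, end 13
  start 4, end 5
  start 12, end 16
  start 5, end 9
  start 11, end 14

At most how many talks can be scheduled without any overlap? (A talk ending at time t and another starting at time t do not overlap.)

5

Sorted by end: (1,2)  (4,5)  (7,8)  (5,9)  (9,11)  (7,12)  (8,13)  (11,14)  (12,16)
take (1,2); take (4,5); take (7,8); skip (5,9); take (9,11); skip (8,13); take (11,14).
Selected 5 talks.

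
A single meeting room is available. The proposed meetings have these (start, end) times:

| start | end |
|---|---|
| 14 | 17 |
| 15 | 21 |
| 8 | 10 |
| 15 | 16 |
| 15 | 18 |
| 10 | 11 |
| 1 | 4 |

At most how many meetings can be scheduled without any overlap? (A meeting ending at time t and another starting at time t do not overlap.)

4

By end time: (1,4), (8,10), (10,11), (15,16), (14,17), (15,18), (15,21).
Pick (1,4); next start ≥ 4 → (8,10); next start ≥ 10 → (10,11); next start ≥ 11 → (15,16).
Selected 4 meetings.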